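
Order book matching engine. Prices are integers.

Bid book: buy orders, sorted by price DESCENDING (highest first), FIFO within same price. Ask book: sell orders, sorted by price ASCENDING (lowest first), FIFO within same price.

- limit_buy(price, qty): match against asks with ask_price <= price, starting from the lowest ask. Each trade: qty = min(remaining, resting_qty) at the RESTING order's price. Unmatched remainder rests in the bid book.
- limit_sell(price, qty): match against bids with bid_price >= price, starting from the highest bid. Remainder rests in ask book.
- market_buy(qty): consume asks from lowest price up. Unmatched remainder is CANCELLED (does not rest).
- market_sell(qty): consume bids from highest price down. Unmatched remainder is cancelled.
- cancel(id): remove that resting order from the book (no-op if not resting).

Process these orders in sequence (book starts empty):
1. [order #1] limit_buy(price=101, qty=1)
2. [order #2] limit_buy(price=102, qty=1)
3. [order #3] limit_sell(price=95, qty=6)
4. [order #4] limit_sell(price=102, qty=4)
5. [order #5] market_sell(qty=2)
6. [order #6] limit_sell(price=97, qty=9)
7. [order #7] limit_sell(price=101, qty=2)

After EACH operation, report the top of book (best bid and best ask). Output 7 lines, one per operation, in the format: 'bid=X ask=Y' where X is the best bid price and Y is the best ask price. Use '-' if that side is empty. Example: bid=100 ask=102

Answer: bid=101 ask=-
bid=102 ask=-
bid=- ask=95
bid=- ask=95
bid=- ask=95
bid=- ask=95
bid=- ask=95

Derivation:
After op 1 [order #1] limit_buy(price=101, qty=1): fills=none; bids=[#1:1@101] asks=[-]
After op 2 [order #2] limit_buy(price=102, qty=1): fills=none; bids=[#2:1@102 #1:1@101] asks=[-]
After op 3 [order #3] limit_sell(price=95, qty=6): fills=#2x#3:1@102 #1x#3:1@101; bids=[-] asks=[#3:4@95]
After op 4 [order #4] limit_sell(price=102, qty=4): fills=none; bids=[-] asks=[#3:4@95 #4:4@102]
After op 5 [order #5] market_sell(qty=2): fills=none; bids=[-] asks=[#3:4@95 #4:4@102]
After op 6 [order #6] limit_sell(price=97, qty=9): fills=none; bids=[-] asks=[#3:4@95 #6:9@97 #4:4@102]
After op 7 [order #7] limit_sell(price=101, qty=2): fills=none; bids=[-] asks=[#3:4@95 #6:9@97 #7:2@101 #4:4@102]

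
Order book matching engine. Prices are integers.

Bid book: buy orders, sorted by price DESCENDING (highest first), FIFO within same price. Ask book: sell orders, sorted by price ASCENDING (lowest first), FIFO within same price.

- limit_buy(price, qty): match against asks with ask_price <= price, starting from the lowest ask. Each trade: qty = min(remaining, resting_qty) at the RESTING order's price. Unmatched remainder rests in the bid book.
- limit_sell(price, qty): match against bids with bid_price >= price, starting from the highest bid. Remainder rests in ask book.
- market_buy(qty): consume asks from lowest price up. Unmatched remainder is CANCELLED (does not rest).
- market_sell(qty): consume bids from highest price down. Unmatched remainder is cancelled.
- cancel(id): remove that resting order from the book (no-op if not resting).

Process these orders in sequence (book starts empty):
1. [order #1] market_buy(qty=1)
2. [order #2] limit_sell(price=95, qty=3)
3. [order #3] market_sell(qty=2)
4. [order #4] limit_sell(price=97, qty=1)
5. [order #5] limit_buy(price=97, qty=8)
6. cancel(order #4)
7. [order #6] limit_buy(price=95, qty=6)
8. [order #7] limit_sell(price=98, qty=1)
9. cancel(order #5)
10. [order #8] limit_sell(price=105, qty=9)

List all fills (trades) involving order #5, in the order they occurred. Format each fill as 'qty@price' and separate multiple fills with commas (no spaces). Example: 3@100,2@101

After op 1 [order #1] market_buy(qty=1): fills=none; bids=[-] asks=[-]
After op 2 [order #2] limit_sell(price=95, qty=3): fills=none; bids=[-] asks=[#2:3@95]
After op 3 [order #3] market_sell(qty=2): fills=none; bids=[-] asks=[#2:3@95]
After op 4 [order #4] limit_sell(price=97, qty=1): fills=none; bids=[-] asks=[#2:3@95 #4:1@97]
After op 5 [order #5] limit_buy(price=97, qty=8): fills=#5x#2:3@95 #5x#4:1@97; bids=[#5:4@97] asks=[-]
After op 6 cancel(order #4): fills=none; bids=[#5:4@97] asks=[-]
After op 7 [order #6] limit_buy(price=95, qty=6): fills=none; bids=[#5:4@97 #6:6@95] asks=[-]
After op 8 [order #7] limit_sell(price=98, qty=1): fills=none; bids=[#5:4@97 #6:6@95] asks=[#7:1@98]
After op 9 cancel(order #5): fills=none; bids=[#6:6@95] asks=[#7:1@98]
After op 10 [order #8] limit_sell(price=105, qty=9): fills=none; bids=[#6:6@95] asks=[#7:1@98 #8:9@105]

Answer: 3@95,1@97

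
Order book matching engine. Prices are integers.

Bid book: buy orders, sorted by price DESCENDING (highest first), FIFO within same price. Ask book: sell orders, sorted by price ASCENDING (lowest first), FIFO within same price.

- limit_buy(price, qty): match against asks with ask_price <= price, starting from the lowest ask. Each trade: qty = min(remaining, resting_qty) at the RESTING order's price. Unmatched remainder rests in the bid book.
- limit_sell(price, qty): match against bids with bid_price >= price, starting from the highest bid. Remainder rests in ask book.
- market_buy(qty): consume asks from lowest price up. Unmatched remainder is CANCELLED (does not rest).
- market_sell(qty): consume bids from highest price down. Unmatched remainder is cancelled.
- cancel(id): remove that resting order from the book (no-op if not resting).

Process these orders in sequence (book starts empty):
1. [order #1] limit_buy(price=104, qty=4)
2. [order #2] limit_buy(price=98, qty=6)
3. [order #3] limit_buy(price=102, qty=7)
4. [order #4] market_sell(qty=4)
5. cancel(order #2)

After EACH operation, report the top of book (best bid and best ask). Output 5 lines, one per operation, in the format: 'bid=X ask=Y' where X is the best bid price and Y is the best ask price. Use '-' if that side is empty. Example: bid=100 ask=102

After op 1 [order #1] limit_buy(price=104, qty=4): fills=none; bids=[#1:4@104] asks=[-]
After op 2 [order #2] limit_buy(price=98, qty=6): fills=none; bids=[#1:4@104 #2:6@98] asks=[-]
After op 3 [order #3] limit_buy(price=102, qty=7): fills=none; bids=[#1:4@104 #3:7@102 #2:6@98] asks=[-]
After op 4 [order #4] market_sell(qty=4): fills=#1x#4:4@104; bids=[#3:7@102 #2:6@98] asks=[-]
After op 5 cancel(order #2): fills=none; bids=[#3:7@102] asks=[-]

Answer: bid=104 ask=-
bid=104 ask=-
bid=104 ask=-
bid=102 ask=-
bid=102 ask=-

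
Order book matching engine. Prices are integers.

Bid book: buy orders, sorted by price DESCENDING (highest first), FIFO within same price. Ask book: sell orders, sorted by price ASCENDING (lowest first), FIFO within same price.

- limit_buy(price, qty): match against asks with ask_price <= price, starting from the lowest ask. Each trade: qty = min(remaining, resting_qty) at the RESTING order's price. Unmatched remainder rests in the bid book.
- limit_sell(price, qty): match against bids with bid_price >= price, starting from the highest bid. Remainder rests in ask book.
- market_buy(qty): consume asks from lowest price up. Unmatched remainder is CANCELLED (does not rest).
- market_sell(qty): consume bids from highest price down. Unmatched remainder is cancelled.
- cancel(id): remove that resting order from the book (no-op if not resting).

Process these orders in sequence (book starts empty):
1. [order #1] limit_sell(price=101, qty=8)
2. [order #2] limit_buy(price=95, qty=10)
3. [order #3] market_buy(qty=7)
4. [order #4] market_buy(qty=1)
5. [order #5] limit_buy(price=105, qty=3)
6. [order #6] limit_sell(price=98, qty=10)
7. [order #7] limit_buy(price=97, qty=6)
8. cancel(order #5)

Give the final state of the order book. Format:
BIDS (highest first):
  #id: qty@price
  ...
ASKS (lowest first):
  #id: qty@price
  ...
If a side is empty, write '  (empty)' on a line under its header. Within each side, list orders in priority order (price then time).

After op 1 [order #1] limit_sell(price=101, qty=8): fills=none; bids=[-] asks=[#1:8@101]
After op 2 [order #2] limit_buy(price=95, qty=10): fills=none; bids=[#2:10@95] asks=[#1:8@101]
After op 3 [order #3] market_buy(qty=7): fills=#3x#1:7@101; bids=[#2:10@95] asks=[#1:1@101]
After op 4 [order #4] market_buy(qty=1): fills=#4x#1:1@101; bids=[#2:10@95] asks=[-]
After op 5 [order #5] limit_buy(price=105, qty=3): fills=none; bids=[#5:3@105 #2:10@95] asks=[-]
After op 6 [order #6] limit_sell(price=98, qty=10): fills=#5x#6:3@105; bids=[#2:10@95] asks=[#6:7@98]
After op 7 [order #7] limit_buy(price=97, qty=6): fills=none; bids=[#7:6@97 #2:10@95] asks=[#6:7@98]
After op 8 cancel(order #5): fills=none; bids=[#7:6@97 #2:10@95] asks=[#6:7@98]

Answer: BIDS (highest first):
  #7: 6@97
  #2: 10@95
ASKS (lowest first):
  #6: 7@98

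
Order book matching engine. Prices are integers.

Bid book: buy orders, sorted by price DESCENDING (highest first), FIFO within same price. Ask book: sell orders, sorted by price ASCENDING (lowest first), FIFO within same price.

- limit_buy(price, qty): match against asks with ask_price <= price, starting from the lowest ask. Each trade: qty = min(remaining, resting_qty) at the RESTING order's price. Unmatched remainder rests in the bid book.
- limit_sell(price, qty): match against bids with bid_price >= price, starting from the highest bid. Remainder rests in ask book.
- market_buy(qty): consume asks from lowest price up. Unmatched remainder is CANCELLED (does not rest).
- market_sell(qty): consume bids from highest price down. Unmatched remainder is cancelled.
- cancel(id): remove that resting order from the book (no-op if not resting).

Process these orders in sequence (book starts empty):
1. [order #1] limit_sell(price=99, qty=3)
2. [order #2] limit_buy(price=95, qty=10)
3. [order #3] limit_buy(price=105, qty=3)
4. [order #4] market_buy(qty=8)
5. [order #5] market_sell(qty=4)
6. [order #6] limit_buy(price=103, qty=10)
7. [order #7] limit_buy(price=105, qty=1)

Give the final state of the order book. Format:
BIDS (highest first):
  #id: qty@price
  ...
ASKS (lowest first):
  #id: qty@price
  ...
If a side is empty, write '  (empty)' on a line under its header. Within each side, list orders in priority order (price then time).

After op 1 [order #1] limit_sell(price=99, qty=3): fills=none; bids=[-] asks=[#1:3@99]
After op 2 [order #2] limit_buy(price=95, qty=10): fills=none; bids=[#2:10@95] asks=[#1:3@99]
After op 3 [order #3] limit_buy(price=105, qty=3): fills=#3x#1:3@99; bids=[#2:10@95] asks=[-]
After op 4 [order #4] market_buy(qty=8): fills=none; bids=[#2:10@95] asks=[-]
After op 5 [order #5] market_sell(qty=4): fills=#2x#5:4@95; bids=[#2:6@95] asks=[-]
After op 6 [order #6] limit_buy(price=103, qty=10): fills=none; bids=[#6:10@103 #2:6@95] asks=[-]
After op 7 [order #7] limit_buy(price=105, qty=1): fills=none; bids=[#7:1@105 #6:10@103 #2:6@95] asks=[-]

Answer: BIDS (highest first):
  #7: 1@105
  #6: 10@103
  #2: 6@95
ASKS (lowest first):
  (empty)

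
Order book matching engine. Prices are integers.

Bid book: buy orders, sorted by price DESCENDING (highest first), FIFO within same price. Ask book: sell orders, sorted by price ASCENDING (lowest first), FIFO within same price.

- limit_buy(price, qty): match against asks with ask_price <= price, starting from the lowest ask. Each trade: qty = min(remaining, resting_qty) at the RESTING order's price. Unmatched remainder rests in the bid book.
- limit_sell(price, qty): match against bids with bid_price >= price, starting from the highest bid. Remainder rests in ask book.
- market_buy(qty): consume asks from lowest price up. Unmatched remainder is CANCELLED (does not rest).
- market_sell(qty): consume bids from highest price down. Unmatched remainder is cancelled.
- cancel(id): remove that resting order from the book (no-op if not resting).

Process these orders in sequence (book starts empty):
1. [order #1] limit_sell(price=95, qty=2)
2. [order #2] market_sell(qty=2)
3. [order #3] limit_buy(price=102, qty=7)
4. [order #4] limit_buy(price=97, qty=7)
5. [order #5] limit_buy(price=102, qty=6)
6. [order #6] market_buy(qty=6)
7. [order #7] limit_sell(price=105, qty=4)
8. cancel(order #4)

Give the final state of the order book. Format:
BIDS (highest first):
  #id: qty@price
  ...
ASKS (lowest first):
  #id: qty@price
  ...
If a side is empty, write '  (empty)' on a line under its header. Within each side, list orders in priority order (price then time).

After op 1 [order #1] limit_sell(price=95, qty=2): fills=none; bids=[-] asks=[#1:2@95]
After op 2 [order #2] market_sell(qty=2): fills=none; bids=[-] asks=[#1:2@95]
After op 3 [order #3] limit_buy(price=102, qty=7): fills=#3x#1:2@95; bids=[#3:5@102] asks=[-]
After op 4 [order #4] limit_buy(price=97, qty=7): fills=none; bids=[#3:5@102 #4:7@97] asks=[-]
After op 5 [order #5] limit_buy(price=102, qty=6): fills=none; bids=[#3:5@102 #5:6@102 #4:7@97] asks=[-]
After op 6 [order #6] market_buy(qty=6): fills=none; bids=[#3:5@102 #5:6@102 #4:7@97] asks=[-]
After op 7 [order #7] limit_sell(price=105, qty=4): fills=none; bids=[#3:5@102 #5:6@102 #4:7@97] asks=[#7:4@105]
After op 8 cancel(order #4): fills=none; bids=[#3:5@102 #5:6@102] asks=[#7:4@105]

Answer: BIDS (highest first):
  #3: 5@102
  #5: 6@102
ASKS (lowest first):
  #7: 4@105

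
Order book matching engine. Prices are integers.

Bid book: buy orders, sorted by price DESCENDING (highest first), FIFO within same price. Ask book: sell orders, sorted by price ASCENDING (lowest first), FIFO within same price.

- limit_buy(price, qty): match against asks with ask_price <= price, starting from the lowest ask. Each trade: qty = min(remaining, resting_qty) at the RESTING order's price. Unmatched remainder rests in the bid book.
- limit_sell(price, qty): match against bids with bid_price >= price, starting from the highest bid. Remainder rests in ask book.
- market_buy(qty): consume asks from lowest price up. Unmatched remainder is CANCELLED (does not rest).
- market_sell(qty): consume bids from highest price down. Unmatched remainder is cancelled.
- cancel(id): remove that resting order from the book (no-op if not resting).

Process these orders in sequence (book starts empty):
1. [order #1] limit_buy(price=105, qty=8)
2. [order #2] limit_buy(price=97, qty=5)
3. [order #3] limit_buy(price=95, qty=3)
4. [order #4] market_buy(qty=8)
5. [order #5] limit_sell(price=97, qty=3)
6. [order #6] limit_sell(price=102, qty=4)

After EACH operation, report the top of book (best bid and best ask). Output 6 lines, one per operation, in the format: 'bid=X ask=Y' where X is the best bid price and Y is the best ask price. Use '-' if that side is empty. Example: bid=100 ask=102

After op 1 [order #1] limit_buy(price=105, qty=8): fills=none; bids=[#1:8@105] asks=[-]
After op 2 [order #2] limit_buy(price=97, qty=5): fills=none; bids=[#1:8@105 #2:5@97] asks=[-]
After op 3 [order #3] limit_buy(price=95, qty=3): fills=none; bids=[#1:8@105 #2:5@97 #3:3@95] asks=[-]
After op 4 [order #4] market_buy(qty=8): fills=none; bids=[#1:8@105 #2:5@97 #3:3@95] asks=[-]
After op 5 [order #5] limit_sell(price=97, qty=3): fills=#1x#5:3@105; bids=[#1:5@105 #2:5@97 #3:3@95] asks=[-]
After op 6 [order #6] limit_sell(price=102, qty=4): fills=#1x#6:4@105; bids=[#1:1@105 #2:5@97 #3:3@95] asks=[-]

Answer: bid=105 ask=-
bid=105 ask=-
bid=105 ask=-
bid=105 ask=-
bid=105 ask=-
bid=105 ask=-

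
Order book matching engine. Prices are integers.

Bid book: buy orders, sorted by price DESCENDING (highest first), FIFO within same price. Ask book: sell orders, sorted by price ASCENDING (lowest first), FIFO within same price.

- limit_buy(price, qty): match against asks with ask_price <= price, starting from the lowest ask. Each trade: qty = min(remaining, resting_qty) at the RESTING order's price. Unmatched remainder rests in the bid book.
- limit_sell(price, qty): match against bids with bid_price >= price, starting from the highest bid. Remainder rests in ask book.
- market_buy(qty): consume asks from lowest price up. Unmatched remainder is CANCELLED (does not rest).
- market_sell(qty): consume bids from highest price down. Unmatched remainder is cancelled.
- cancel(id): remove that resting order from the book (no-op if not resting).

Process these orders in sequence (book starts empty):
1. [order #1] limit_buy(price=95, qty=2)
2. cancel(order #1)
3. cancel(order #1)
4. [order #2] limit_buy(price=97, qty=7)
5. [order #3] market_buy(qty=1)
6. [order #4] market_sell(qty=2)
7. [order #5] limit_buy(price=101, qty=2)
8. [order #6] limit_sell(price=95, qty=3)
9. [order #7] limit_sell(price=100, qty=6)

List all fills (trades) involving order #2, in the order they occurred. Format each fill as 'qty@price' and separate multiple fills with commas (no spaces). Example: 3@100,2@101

After op 1 [order #1] limit_buy(price=95, qty=2): fills=none; bids=[#1:2@95] asks=[-]
After op 2 cancel(order #1): fills=none; bids=[-] asks=[-]
After op 3 cancel(order #1): fills=none; bids=[-] asks=[-]
After op 4 [order #2] limit_buy(price=97, qty=7): fills=none; bids=[#2:7@97] asks=[-]
After op 5 [order #3] market_buy(qty=1): fills=none; bids=[#2:7@97] asks=[-]
After op 6 [order #4] market_sell(qty=2): fills=#2x#4:2@97; bids=[#2:5@97] asks=[-]
After op 7 [order #5] limit_buy(price=101, qty=2): fills=none; bids=[#5:2@101 #2:5@97] asks=[-]
After op 8 [order #6] limit_sell(price=95, qty=3): fills=#5x#6:2@101 #2x#6:1@97; bids=[#2:4@97] asks=[-]
After op 9 [order #7] limit_sell(price=100, qty=6): fills=none; bids=[#2:4@97] asks=[#7:6@100]

Answer: 2@97,1@97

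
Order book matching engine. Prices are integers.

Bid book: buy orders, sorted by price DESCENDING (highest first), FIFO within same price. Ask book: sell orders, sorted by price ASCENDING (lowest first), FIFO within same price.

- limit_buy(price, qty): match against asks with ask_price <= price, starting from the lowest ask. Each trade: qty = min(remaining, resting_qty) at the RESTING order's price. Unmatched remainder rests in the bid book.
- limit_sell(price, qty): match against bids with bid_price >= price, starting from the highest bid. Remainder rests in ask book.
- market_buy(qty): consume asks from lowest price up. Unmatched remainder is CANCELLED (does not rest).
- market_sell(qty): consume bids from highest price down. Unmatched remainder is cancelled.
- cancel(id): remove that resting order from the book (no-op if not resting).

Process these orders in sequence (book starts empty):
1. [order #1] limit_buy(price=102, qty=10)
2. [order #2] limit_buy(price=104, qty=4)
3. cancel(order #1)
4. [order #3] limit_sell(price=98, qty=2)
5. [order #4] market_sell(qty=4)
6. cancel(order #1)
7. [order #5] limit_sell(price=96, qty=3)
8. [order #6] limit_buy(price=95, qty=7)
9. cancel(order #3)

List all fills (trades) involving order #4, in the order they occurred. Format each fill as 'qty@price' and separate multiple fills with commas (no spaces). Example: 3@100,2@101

After op 1 [order #1] limit_buy(price=102, qty=10): fills=none; bids=[#1:10@102] asks=[-]
After op 2 [order #2] limit_buy(price=104, qty=4): fills=none; bids=[#2:4@104 #1:10@102] asks=[-]
After op 3 cancel(order #1): fills=none; bids=[#2:4@104] asks=[-]
After op 4 [order #3] limit_sell(price=98, qty=2): fills=#2x#3:2@104; bids=[#2:2@104] asks=[-]
After op 5 [order #4] market_sell(qty=4): fills=#2x#4:2@104; bids=[-] asks=[-]
After op 6 cancel(order #1): fills=none; bids=[-] asks=[-]
After op 7 [order #5] limit_sell(price=96, qty=3): fills=none; bids=[-] asks=[#5:3@96]
After op 8 [order #6] limit_buy(price=95, qty=7): fills=none; bids=[#6:7@95] asks=[#5:3@96]
After op 9 cancel(order #3): fills=none; bids=[#6:7@95] asks=[#5:3@96]

Answer: 2@104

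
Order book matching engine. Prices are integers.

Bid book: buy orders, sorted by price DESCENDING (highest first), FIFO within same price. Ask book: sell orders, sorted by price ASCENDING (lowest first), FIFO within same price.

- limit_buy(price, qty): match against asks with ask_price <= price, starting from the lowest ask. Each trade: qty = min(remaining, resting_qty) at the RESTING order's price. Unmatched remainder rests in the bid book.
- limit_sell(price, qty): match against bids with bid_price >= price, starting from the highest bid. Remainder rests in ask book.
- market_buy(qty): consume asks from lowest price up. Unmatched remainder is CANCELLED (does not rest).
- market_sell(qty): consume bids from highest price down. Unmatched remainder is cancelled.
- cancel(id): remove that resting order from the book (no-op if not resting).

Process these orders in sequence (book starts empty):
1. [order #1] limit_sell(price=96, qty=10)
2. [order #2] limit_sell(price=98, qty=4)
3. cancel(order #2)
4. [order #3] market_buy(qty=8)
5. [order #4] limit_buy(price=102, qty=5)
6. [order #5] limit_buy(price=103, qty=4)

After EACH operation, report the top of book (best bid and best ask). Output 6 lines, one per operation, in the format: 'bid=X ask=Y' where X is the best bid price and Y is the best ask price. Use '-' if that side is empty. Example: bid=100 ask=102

After op 1 [order #1] limit_sell(price=96, qty=10): fills=none; bids=[-] asks=[#1:10@96]
After op 2 [order #2] limit_sell(price=98, qty=4): fills=none; bids=[-] asks=[#1:10@96 #2:4@98]
After op 3 cancel(order #2): fills=none; bids=[-] asks=[#1:10@96]
After op 4 [order #3] market_buy(qty=8): fills=#3x#1:8@96; bids=[-] asks=[#1:2@96]
After op 5 [order #4] limit_buy(price=102, qty=5): fills=#4x#1:2@96; bids=[#4:3@102] asks=[-]
After op 6 [order #5] limit_buy(price=103, qty=4): fills=none; bids=[#5:4@103 #4:3@102] asks=[-]

Answer: bid=- ask=96
bid=- ask=96
bid=- ask=96
bid=- ask=96
bid=102 ask=-
bid=103 ask=-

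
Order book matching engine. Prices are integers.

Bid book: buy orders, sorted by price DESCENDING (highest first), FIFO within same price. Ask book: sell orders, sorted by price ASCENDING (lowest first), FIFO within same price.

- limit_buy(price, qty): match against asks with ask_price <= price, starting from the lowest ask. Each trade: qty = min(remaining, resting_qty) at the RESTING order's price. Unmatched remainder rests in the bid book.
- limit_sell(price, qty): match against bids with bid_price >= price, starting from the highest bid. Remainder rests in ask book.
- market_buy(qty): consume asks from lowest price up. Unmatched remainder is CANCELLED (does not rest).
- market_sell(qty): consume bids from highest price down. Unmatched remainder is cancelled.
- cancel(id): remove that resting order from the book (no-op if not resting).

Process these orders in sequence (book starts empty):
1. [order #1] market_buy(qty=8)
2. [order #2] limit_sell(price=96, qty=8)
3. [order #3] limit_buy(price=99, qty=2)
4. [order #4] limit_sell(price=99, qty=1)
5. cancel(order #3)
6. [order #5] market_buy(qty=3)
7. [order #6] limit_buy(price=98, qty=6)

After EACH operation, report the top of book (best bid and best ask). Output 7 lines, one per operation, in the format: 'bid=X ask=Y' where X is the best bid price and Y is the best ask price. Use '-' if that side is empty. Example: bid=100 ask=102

Answer: bid=- ask=-
bid=- ask=96
bid=- ask=96
bid=- ask=96
bid=- ask=96
bid=- ask=96
bid=98 ask=99

Derivation:
After op 1 [order #1] market_buy(qty=8): fills=none; bids=[-] asks=[-]
After op 2 [order #2] limit_sell(price=96, qty=8): fills=none; bids=[-] asks=[#2:8@96]
After op 3 [order #3] limit_buy(price=99, qty=2): fills=#3x#2:2@96; bids=[-] asks=[#2:6@96]
After op 4 [order #4] limit_sell(price=99, qty=1): fills=none; bids=[-] asks=[#2:6@96 #4:1@99]
After op 5 cancel(order #3): fills=none; bids=[-] asks=[#2:6@96 #4:1@99]
After op 6 [order #5] market_buy(qty=3): fills=#5x#2:3@96; bids=[-] asks=[#2:3@96 #4:1@99]
After op 7 [order #6] limit_buy(price=98, qty=6): fills=#6x#2:3@96; bids=[#6:3@98] asks=[#4:1@99]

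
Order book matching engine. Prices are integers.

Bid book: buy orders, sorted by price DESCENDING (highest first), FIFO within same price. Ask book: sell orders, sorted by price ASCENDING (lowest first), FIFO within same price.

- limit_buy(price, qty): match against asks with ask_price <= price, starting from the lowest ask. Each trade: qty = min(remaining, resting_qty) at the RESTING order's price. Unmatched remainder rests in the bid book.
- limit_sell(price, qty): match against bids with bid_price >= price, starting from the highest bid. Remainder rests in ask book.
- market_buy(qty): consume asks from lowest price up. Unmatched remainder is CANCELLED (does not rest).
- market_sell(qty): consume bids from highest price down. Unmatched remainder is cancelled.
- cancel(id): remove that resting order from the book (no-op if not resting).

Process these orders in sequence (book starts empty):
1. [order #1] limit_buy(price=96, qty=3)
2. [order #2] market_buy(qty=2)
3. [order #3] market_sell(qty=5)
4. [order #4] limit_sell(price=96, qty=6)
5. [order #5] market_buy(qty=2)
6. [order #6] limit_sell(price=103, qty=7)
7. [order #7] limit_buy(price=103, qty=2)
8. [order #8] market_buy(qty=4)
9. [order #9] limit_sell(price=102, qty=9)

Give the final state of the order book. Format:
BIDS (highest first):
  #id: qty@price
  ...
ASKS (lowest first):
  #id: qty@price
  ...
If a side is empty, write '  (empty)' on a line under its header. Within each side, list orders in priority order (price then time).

After op 1 [order #1] limit_buy(price=96, qty=3): fills=none; bids=[#1:3@96] asks=[-]
After op 2 [order #2] market_buy(qty=2): fills=none; bids=[#1:3@96] asks=[-]
After op 3 [order #3] market_sell(qty=5): fills=#1x#3:3@96; bids=[-] asks=[-]
After op 4 [order #4] limit_sell(price=96, qty=6): fills=none; bids=[-] asks=[#4:6@96]
After op 5 [order #5] market_buy(qty=2): fills=#5x#4:2@96; bids=[-] asks=[#4:4@96]
After op 6 [order #6] limit_sell(price=103, qty=7): fills=none; bids=[-] asks=[#4:4@96 #6:7@103]
After op 7 [order #7] limit_buy(price=103, qty=2): fills=#7x#4:2@96; bids=[-] asks=[#4:2@96 #6:7@103]
After op 8 [order #8] market_buy(qty=4): fills=#8x#4:2@96 #8x#6:2@103; bids=[-] asks=[#6:5@103]
After op 9 [order #9] limit_sell(price=102, qty=9): fills=none; bids=[-] asks=[#9:9@102 #6:5@103]

Answer: BIDS (highest first):
  (empty)
ASKS (lowest first):
  #9: 9@102
  #6: 5@103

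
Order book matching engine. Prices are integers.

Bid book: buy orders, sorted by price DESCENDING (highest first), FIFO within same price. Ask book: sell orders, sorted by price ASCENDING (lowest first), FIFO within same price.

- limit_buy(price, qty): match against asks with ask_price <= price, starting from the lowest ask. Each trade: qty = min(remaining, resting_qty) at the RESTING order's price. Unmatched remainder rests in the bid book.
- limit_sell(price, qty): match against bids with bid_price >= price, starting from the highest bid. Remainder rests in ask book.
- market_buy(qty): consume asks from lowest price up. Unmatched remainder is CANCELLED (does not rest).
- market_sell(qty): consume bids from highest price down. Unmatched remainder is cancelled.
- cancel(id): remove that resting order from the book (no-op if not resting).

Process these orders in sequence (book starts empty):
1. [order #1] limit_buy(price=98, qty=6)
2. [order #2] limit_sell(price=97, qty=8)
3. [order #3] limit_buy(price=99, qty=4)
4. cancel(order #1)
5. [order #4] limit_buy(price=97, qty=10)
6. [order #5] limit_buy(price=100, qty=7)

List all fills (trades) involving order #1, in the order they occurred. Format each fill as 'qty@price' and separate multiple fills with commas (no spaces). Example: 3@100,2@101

Answer: 6@98

Derivation:
After op 1 [order #1] limit_buy(price=98, qty=6): fills=none; bids=[#1:6@98] asks=[-]
After op 2 [order #2] limit_sell(price=97, qty=8): fills=#1x#2:6@98; bids=[-] asks=[#2:2@97]
After op 3 [order #3] limit_buy(price=99, qty=4): fills=#3x#2:2@97; bids=[#3:2@99] asks=[-]
After op 4 cancel(order #1): fills=none; bids=[#3:2@99] asks=[-]
After op 5 [order #4] limit_buy(price=97, qty=10): fills=none; bids=[#3:2@99 #4:10@97] asks=[-]
After op 6 [order #5] limit_buy(price=100, qty=7): fills=none; bids=[#5:7@100 #3:2@99 #4:10@97] asks=[-]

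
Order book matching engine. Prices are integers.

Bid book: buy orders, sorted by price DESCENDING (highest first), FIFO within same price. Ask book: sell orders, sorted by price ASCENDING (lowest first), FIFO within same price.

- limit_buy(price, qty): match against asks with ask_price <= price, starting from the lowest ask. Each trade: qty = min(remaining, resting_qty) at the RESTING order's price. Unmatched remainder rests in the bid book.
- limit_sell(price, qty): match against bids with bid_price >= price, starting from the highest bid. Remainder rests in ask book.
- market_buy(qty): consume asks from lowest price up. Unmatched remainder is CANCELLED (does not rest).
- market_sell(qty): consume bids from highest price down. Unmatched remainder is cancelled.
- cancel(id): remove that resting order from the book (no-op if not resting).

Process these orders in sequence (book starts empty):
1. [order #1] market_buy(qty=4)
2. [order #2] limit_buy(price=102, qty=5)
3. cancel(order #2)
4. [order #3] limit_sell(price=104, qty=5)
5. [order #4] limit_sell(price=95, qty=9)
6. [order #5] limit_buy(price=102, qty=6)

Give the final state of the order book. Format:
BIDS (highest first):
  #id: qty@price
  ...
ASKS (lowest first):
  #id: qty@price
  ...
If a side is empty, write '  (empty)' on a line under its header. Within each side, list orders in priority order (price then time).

After op 1 [order #1] market_buy(qty=4): fills=none; bids=[-] asks=[-]
After op 2 [order #2] limit_buy(price=102, qty=5): fills=none; bids=[#2:5@102] asks=[-]
After op 3 cancel(order #2): fills=none; bids=[-] asks=[-]
After op 4 [order #3] limit_sell(price=104, qty=5): fills=none; bids=[-] asks=[#3:5@104]
After op 5 [order #4] limit_sell(price=95, qty=9): fills=none; bids=[-] asks=[#4:9@95 #3:5@104]
After op 6 [order #5] limit_buy(price=102, qty=6): fills=#5x#4:6@95; bids=[-] asks=[#4:3@95 #3:5@104]

Answer: BIDS (highest first):
  (empty)
ASKS (lowest first):
  #4: 3@95
  #3: 5@104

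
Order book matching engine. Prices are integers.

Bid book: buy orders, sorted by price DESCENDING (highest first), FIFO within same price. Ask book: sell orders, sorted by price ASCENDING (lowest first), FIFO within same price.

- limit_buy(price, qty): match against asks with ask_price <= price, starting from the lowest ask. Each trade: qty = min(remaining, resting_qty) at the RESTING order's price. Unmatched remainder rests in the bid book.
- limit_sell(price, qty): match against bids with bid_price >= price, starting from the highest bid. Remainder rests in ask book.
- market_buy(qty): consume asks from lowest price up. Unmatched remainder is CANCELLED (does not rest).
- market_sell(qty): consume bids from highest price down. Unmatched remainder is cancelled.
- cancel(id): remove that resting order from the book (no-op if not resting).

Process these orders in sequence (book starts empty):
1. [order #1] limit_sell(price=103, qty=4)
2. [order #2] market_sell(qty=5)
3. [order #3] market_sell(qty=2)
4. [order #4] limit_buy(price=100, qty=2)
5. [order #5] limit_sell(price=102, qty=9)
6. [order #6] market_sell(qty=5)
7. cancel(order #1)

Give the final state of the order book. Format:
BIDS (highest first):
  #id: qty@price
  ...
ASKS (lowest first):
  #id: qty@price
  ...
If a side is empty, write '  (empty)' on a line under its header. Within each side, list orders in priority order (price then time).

Answer: BIDS (highest first):
  (empty)
ASKS (lowest first):
  #5: 9@102

Derivation:
After op 1 [order #1] limit_sell(price=103, qty=4): fills=none; bids=[-] asks=[#1:4@103]
After op 2 [order #2] market_sell(qty=5): fills=none; bids=[-] asks=[#1:4@103]
After op 3 [order #3] market_sell(qty=2): fills=none; bids=[-] asks=[#1:4@103]
After op 4 [order #4] limit_buy(price=100, qty=2): fills=none; bids=[#4:2@100] asks=[#1:4@103]
After op 5 [order #5] limit_sell(price=102, qty=9): fills=none; bids=[#4:2@100] asks=[#5:9@102 #1:4@103]
After op 6 [order #6] market_sell(qty=5): fills=#4x#6:2@100; bids=[-] asks=[#5:9@102 #1:4@103]
After op 7 cancel(order #1): fills=none; bids=[-] asks=[#5:9@102]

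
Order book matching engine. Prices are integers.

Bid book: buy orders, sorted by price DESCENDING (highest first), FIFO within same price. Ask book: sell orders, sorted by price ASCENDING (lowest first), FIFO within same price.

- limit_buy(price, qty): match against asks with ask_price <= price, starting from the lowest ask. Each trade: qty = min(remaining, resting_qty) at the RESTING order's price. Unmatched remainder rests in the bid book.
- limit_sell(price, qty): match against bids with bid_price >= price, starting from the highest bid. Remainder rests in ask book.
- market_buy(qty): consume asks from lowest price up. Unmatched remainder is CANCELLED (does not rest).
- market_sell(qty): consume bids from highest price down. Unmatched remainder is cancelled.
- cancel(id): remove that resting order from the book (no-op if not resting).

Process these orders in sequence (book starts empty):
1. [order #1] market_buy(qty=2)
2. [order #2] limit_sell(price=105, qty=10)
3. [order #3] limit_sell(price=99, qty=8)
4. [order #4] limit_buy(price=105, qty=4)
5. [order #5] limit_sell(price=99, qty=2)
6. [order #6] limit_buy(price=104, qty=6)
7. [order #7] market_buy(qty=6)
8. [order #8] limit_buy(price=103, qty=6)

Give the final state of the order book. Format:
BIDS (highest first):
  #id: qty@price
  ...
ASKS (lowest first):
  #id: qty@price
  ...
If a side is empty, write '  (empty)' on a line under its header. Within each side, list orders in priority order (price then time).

Answer: BIDS (highest first):
  #8: 6@103
ASKS (lowest first):
  #2: 4@105

Derivation:
After op 1 [order #1] market_buy(qty=2): fills=none; bids=[-] asks=[-]
After op 2 [order #2] limit_sell(price=105, qty=10): fills=none; bids=[-] asks=[#2:10@105]
After op 3 [order #3] limit_sell(price=99, qty=8): fills=none; bids=[-] asks=[#3:8@99 #2:10@105]
After op 4 [order #4] limit_buy(price=105, qty=4): fills=#4x#3:4@99; bids=[-] asks=[#3:4@99 #2:10@105]
After op 5 [order #5] limit_sell(price=99, qty=2): fills=none; bids=[-] asks=[#3:4@99 #5:2@99 #2:10@105]
After op 6 [order #6] limit_buy(price=104, qty=6): fills=#6x#3:4@99 #6x#5:2@99; bids=[-] asks=[#2:10@105]
After op 7 [order #7] market_buy(qty=6): fills=#7x#2:6@105; bids=[-] asks=[#2:4@105]
After op 8 [order #8] limit_buy(price=103, qty=6): fills=none; bids=[#8:6@103] asks=[#2:4@105]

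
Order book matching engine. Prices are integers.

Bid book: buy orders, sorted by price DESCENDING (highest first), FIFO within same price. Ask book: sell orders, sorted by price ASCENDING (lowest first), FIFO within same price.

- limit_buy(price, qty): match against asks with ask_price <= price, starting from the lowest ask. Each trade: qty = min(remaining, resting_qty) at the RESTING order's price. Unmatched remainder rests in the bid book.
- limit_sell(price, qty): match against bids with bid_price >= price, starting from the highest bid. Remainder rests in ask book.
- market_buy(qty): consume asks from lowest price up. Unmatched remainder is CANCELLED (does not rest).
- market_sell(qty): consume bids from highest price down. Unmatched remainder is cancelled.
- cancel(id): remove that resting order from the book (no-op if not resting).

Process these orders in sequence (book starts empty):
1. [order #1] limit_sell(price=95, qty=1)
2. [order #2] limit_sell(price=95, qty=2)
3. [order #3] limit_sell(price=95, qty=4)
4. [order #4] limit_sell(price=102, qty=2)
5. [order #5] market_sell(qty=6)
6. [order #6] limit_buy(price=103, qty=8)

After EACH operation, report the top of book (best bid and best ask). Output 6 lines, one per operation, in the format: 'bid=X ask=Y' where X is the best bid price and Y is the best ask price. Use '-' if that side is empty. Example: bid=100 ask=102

After op 1 [order #1] limit_sell(price=95, qty=1): fills=none; bids=[-] asks=[#1:1@95]
After op 2 [order #2] limit_sell(price=95, qty=2): fills=none; bids=[-] asks=[#1:1@95 #2:2@95]
After op 3 [order #3] limit_sell(price=95, qty=4): fills=none; bids=[-] asks=[#1:1@95 #2:2@95 #3:4@95]
After op 4 [order #4] limit_sell(price=102, qty=2): fills=none; bids=[-] asks=[#1:1@95 #2:2@95 #3:4@95 #4:2@102]
After op 5 [order #5] market_sell(qty=6): fills=none; bids=[-] asks=[#1:1@95 #2:2@95 #3:4@95 #4:2@102]
After op 6 [order #6] limit_buy(price=103, qty=8): fills=#6x#1:1@95 #6x#2:2@95 #6x#3:4@95 #6x#4:1@102; bids=[-] asks=[#4:1@102]

Answer: bid=- ask=95
bid=- ask=95
bid=- ask=95
bid=- ask=95
bid=- ask=95
bid=- ask=102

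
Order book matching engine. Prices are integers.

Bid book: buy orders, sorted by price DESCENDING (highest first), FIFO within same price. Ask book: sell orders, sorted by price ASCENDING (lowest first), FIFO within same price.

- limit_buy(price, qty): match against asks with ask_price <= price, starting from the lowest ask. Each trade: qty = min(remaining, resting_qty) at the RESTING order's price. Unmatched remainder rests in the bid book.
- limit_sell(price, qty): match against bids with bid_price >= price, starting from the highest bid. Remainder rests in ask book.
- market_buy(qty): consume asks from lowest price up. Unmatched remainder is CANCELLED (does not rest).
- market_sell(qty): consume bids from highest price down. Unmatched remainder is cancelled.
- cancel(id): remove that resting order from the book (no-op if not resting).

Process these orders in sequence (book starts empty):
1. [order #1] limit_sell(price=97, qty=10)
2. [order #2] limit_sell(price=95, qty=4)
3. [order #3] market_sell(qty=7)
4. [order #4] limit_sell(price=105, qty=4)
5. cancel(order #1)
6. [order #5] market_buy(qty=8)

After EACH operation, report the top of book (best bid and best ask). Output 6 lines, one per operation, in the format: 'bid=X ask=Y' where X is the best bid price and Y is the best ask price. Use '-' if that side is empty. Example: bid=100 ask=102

After op 1 [order #1] limit_sell(price=97, qty=10): fills=none; bids=[-] asks=[#1:10@97]
After op 2 [order #2] limit_sell(price=95, qty=4): fills=none; bids=[-] asks=[#2:4@95 #1:10@97]
After op 3 [order #3] market_sell(qty=7): fills=none; bids=[-] asks=[#2:4@95 #1:10@97]
After op 4 [order #4] limit_sell(price=105, qty=4): fills=none; bids=[-] asks=[#2:4@95 #1:10@97 #4:4@105]
After op 5 cancel(order #1): fills=none; bids=[-] asks=[#2:4@95 #4:4@105]
After op 6 [order #5] market_buy(qty=8): fills=#5x#2:4@95 #5x#4:4@105; bids=[-] asks=[-]

Answer: bid=- ask=97
bid=- ask=95
bid=- ask=95
bid=- ask=95
bid=- ask=95
bid=- ask=-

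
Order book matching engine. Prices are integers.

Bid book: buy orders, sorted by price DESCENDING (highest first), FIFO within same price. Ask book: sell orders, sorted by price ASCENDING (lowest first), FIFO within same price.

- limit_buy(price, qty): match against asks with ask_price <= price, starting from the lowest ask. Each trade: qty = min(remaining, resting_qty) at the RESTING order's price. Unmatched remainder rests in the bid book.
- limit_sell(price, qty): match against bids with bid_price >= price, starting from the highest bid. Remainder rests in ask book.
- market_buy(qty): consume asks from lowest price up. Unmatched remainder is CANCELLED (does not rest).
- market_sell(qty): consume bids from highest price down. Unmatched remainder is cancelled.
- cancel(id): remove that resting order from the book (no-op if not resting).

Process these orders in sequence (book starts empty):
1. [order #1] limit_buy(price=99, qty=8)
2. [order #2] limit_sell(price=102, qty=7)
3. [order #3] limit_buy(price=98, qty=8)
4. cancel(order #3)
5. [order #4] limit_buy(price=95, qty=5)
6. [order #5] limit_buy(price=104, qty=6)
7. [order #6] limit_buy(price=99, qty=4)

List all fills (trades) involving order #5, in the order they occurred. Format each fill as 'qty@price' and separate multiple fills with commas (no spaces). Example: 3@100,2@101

Answer: 6@102

Derivation:
After op 1 [order #1] limit_buy(price=99, qty=8): fills=none; bids=[#1:8@99] asks=[-]
After op 2 [order #2] limit_sell(price=102, qty=7): fills=none; bids=[#1:8@99] asks=[#2:7@102]
After op 3 [order #3] limit_buy(price=98, qty=8): fills=none; bids=[#1:8@99 #3:8@98] asks=[#2:7@102]
After op 4 cancel(order #3): fills=none; bids=[#1:8@99] asks=[#2:7@102]
After op 5 [order #4] limit_buy(price=95, qty=5): fills=none; bids=[#1:8@99 #4:5@95] asks=[#2:7@102]
After op 6 [order #5] limit_buy(price=104, qty=6): fills=#5x#2:6@102; bids=[#1:8@99 #4:5@95] asks=[#2:1@102]
After op 7 [order #6] limit_buy(price=99, qty=4): fills=none; bids=[#1:8@99 #6:4@99 #4:5@95] asks=[#2:1@102]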